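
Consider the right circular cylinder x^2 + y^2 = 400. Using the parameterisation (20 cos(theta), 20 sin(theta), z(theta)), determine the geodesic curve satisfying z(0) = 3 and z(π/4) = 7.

Parameterise the cylinder of radius R = 20 as
    r(θ) = (20 cos θ, 20 sin θ, z(θ)).
The arc-length element is
    ds = sqrt(400 + (dz/dθ)^2) dθ,
so the Lagrangian is L = sqrt(400 + z'^2).
L depends on z' only, not on z or θ, so ∂L/∂z = 0 and
    ∂L/∂z' = z' / sqrt(400 + z'^2).
The Euler-Lagrange equation gives
    d/dθ( z' / sqrt(400 + z'^2) ) = 0,
so z' is constant. Integrating once:
    z(θ) = a θ + b,
a helix on the cylinder (a straight line when the cylinder is unrolled). The constants a, b are determined by the endpoint conditions.
With endpoint conditions z(0) = 3 and z(π/4) = 7: from z(0) = b we get b = 3, and a·π/4 + 3 = 7 gives a = 16/π, so
    z(θ) = (16/π) θ + 3.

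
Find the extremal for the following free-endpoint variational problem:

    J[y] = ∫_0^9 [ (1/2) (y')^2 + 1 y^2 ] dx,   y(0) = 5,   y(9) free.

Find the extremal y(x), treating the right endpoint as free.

The Lagrangian L = (1/2) (y')^2 + 1 y^2 gives
    ∂L/∂y = 2 y,   ∂L/∂y' = y'.
Euler-Lagrange: y'' − 2 y = 0.
With k = sqrt(2), the general solution is
    y(x) = A cosh(sqrt(2) x) + B sinh(sqrt(2) x).
Fixed left endpoint y(0) = 5 ⇒ A = 5.
The right endpoint x = 9 is free, so the natural (transversality) condition is ∂L/∂y' |_{x=9} = 0, i.e. y'(9) = 0.
Compute y'(x) = A k sinh(k x) + B k cosh(k x), so
    y'(9) = A k sinh(k·9) + B k cosh(k·9) = 0
    ⇒ B = −A tanh(k·9) = − 5 tanh(sqrt(2)·9).
Therefore the extremal is
    y(x) = 5 cosh(sqrt(2) x) − 5 tanh(sqrt(2)·9) sinh(sqrt(2) x).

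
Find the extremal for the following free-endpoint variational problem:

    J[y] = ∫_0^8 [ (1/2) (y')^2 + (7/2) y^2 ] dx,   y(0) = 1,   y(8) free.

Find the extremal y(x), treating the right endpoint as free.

The Lagrangian L = (1/2) (y')^2 + (7/2) y^2 gives
    ∂L/∂y = 7 y,   ∂L/∂y' = y'.
Euler-Lagrange: y'' − 7 y = 0.
With k = sqrt(7), the general solution is
    y(x) = A cosh(sqrt(7) x) + B sinh(sqrt(7) x).
Fixed left endpoint y(0) = 1 ⇒ A = 1.
The right endpoint x = 8 is free, so the natural (transversality) condition is ∂L/∂y' |_{x=8} = 0, i.e. y'(8) = 0.
Compute y'(x) = A k sinh(k x) + B k cosh(k x), so
    y'(8) = A k sinh(k·8) + B k cosh(k·8) = 0
    ⇒ B = −A tanh(k·8) = − tanh(sqrt(7)·8).
Therefore the extremal is
    y(x) = cosh(sqrt(7) x) − tanh(sqrt(7)·8) sinh(sqrt(7) x).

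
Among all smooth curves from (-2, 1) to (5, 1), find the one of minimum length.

Arc-length functional: J[y] = ∫ sqrt(1 + (y')^2) dx.
Lagrangian L = sqrt(1 + (y')^2) has no explicit y dependence, so ∂L/∂y = 0 and the Euler-Lagrange equation gives
    d/dx( y' / sqrt(1 + (y')^2) ) = 0  ⇒  y' / sqrt(1 + (y')^2) = const.
Hence y' is constant, so y(x) is affine.
Fitting the endpoints (-2, 1) and (5, 1):
    slope m = (1 − 1) / (5 − (-2)) = 0,
    intercept c = 1 − m·(-2) = 1.
Extremal: y(x) = 1.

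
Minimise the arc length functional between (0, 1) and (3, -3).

Arc-length functional: J[y] = ∫ sqrt(1 + (y')^2) dx.
Lagrangian L = sqrt(1 + (y')^2) has no explicit y dependence, so ∂L/∂y = 0 and the Euler-Lagrange equation gives
    d/dx( y' / sqrt(1 + (y')^2) ) = 0  ⇒  y' / sqrt(1 + (y')^2) = const.
Hence y' is constant, so y(x) is affine.
Fitting the endpoints (0, 1) and (3, -3):
    slope m = ((-3) − 1) / (3 − 0) = -4/3,
    intercept c = 1 − m·0 = 1.
Extremal: y(x) = (-4/3) x + 1.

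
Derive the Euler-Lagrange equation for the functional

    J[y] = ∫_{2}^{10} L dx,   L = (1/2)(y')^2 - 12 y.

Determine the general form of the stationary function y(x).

The Lagrangian is L = (1/2)(y')^2 - 12 y.
∂L/∂y = -12.
∂L/∂y' = y'.
The Euler-Lagrange equation d/dx(∂L/∂y') − ∂L/∂y = 0 becomes:
    y'' + 12 = 0
General solution: y(x) = -6 x^2 + A x + B, where A and B are arbitrary constants fixed by the endpoint conditions.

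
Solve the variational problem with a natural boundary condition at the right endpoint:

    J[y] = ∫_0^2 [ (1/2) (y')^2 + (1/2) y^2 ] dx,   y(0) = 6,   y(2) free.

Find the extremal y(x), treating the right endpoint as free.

The Lagrangian L = (1/2) (y')^2 + (1/2) y^2 gives
    ∂L/∂y = 1 y,   ∂L/∂y' = y'.
Euler-Lagrange: y'' − y = 0.
With k = 1, the general solution is
    y(x) = A cosh(x) + B sinh(x).
Fixed left endpoint y(0) = 6 ⇒ A = 6.
The right endpoint x = 2 is free, so the natural (transversality) condition is ∂L/∂y' |_{x=2} = 0, i.e. y'(2) = 0.
Compute y'(x) = A k sinh(k x) + B k cosh(k x), so
    y'(2) = A k sinh(k·2) + B k cosh(k·2) = 0
    ⇒ B = −A tanh(k·2) = − 6 tanh(1·2).
Therefore the extremal is
    y(x) = 6 cosh(1 x) − 6 tanh(1·2) sinh(1 x).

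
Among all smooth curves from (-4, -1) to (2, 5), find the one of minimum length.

Arc-length functional: J[y] = ∫ sqrt(1 + (y')^2) dx.
Lagrangian L = sqrt(1 + (y')^2) has no explicit y dependence, so ∂L/∂y = 0 and the Euler-Lagrange equation gives
    d/dx( y' / sqrt(1 + (y')^2) ) = 0  ⇒  y' / sqrt(1 + (y')^2) = const.
Hence y' is constant, so y(x) is affine.
Fitting the endpoints (-4, -1) and (2, 5):
    slope m = (5 − (-1)) / (2 − (-4)) = 1,
    intercept c = (-1) − m·(-4) = 3.
Extremal: y(x) = x + 3.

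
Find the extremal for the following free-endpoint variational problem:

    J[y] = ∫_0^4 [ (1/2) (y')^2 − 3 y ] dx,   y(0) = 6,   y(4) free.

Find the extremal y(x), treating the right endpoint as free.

The Lagrangian L = (1/2) (y')^2 − 3 y gives
    ∂L/∂y = −3,   ∂L/∂y' = y'.
Euler-Lagrange: d/dx(y') − (−3) = 0, i.e. y'' + 3 = 0, so
    y(x) = −(3/2) x^2 + C1 x + C2.
Fixed left endpoint y(0) = 6 ⇒ C2 = 6.
The right endpoint x = 4 is free, so the natural (transversality) condition is ∂L/∂y' |_{x=4} = 0, i.e. y'(4) = 0.
Compute y'(x) = −3 x + C1, so y'(4) = −12 + C1 = 0 ⇒ C1 = 12.
Therefore the extremal is
    y(x) = −(3/2) x^2 + 12 x + 6.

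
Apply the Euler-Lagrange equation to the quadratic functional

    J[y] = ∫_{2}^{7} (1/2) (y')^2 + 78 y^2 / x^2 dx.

The Lagrangian is L = (1/2) (y')^2 + 78 y^2 / x^2.
Compute ∂L/∂y = 156y/x^2, ∂L/∂y' = y'.
The Euler-Lagrange equation d/dx(∂L/∂y') − ∂L/∂y = 0 reduces to
    y'' − 156/x^2 · y = 0  (x > 0).
Its general solution is
    y(x) = A x^13 + B x^(-12),
with A, B fixed by the endpoint conditions.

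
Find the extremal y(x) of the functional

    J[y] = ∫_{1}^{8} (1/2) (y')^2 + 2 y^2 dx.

The Lagrangian is L = (1/2) (y')^2 + 2 y^2.
Compute ∂L/∂y = 4y, ∂L/∂y' = y'.
The Euler-Lagrange equation d/dx(∂L/∂y') − ∂L/∂y = 0 reduces to
    y'' − 4 y = 0.
Its general solution is
    y(x) = A e^(2x) + B e^(−2x),
with A, B fixed by the endpoint conditions.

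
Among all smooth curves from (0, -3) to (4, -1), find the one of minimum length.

Arc-length functional: J[y] = ∫ sqrt(1 + (y')^2) dx.
Lagrangian L = sqrt(1 + (y')^2) has no explicit y dependence, so ∂L/∂y = 0 and the Euler-Lagrange equation gives
    d/dx( y' / sqrt(1 + (y')^2) ) = 0  ⇒  y' / sqrt(1 + (y')^2) = const.
Hence y' is constant, so y(x) is affine.
Fitting the endpoints (0, -3) and (4, -1):
    slope m = ((-1) − (-3)) / (4 − 0) = 1/2,
    intercept c = (-3) − m·0 = -3.
Extremal: y(x) = (1/2) x - 3.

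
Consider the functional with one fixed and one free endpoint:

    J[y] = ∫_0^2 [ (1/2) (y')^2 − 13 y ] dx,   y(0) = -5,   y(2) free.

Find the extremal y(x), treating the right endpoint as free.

The Lagrangian L = (1/2) (y')^2 − 13 y gives
    ∂L/∂y = −13,   ∂L/∂y' = y'.
Euler-Lagrange: d/dx(y') − (−13) = 0, i.e. y'' + 13 = 0, so
    y(x) = −(13/2) x^2 + C1 x + C2.
Fixed left endpoint y(0) = -5 ⇒ C2 = -5.
The right endpoint x = 2 is free, so the natural (transversality) condition is ∂L/∂y' |_{x=2} = 0, i.e. y'(2) = 0.
Compute y'(x) = −13 x + C1, so y'(2) = −26 + C1 = 0 ⇒ C1 = 26.
Therefore the extremal is
    y(x) = −(13/2) x^2 + 26 x − 5.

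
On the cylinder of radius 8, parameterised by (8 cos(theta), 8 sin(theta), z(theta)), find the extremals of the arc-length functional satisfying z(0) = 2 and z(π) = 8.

Parameterise the cylinder of radius R = 8 as
    r(θ) = (8 cos θ, 8 sin θ, z(θ)).
The arc-length element is
    ds = sqrt(64 + (dz/dθ)^2) dθ,
so the Lagrangian is L = sqrt(64 + z'^2).
L depends on z' only, not on z or θ, so ∂L/∂z = 0 and
    ∂L/∂z' = z' / sqrt(64 + z'^2).
The Euler-Lagrange equation gives
    d/dθ( z' / sqrt(64 + z'^2) ) = 0,
so z' is constant. Integrating once:
    z(θ) = a θ + b,
a helix on the cylinder (a straight line when the cylinder is unrolled). The constants a, b are determined by the endpoint conditions.
With endpoint conditions z(0) = 2 and z(π) = 8: from z(0) = b we get b = 2, and a·π + 2 = 8 gives a = 6/π, so
    z(θ) = (6/π) θ + 2.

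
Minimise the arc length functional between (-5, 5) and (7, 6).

Arc-length functional: J[y] = ∫ sqrt(1 + (y')^2) dx.
Lagrangian L = sqrt(1 + (y')^2) has no explicit y dependence, so ∂L/∂y = 0 and the Euler-Lagrange equation gives
    d/dx( y' / sqrt(1 + (y')^2) ) = 0  ⇒  y' / sqrt(1 + (y')^2) = const.
Hence y' is constant, so y(x) is affine.
Fitting the endpoints (-5, 5) and (7, 6):
    slope m = (6 − 5) / (7 − (-5)) = 1/12,
    intercept c = 5 − m·(-5) = 65/12.
Extremal: y(x) = (1/12) x + 65/12.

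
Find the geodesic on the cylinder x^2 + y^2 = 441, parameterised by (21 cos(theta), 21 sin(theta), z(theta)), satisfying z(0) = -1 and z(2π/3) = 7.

Parameterise the cylinder of radius R = 21 as
    r(θ) = (21 cos θ, 21 sin θ, z(θ)).
The arc-length element is
    ds = sqrt(441 + (dz/dθ)^2) dθ,
so the Lagrangian is L = sqrt(441 + z'^2).
L depends on z' only, not on z or θ, so ∂L/∂z = 0 and
    ∂L/∂z' = z' / sqrt(441 + z'^2).
The Euler-Lagrange equation gives
    d/dθ( z' / sqrt(441 + z'^2) ) = 0,
so z' is constant. Integrating once:
    z(θ) = a θ + b,
a helix on the cylinder (a straight line when the cylinder is unrolled). The constants a, b are determined by the endpoint conditions.
With endpoint conditions z(0) = -1 and z(2π/3) = 7: from z(0) = b we get b = -1, and a·2π/3 + -1 = 7 gives a = 12/π, so
    z(θ) = (12/π) θ − 1.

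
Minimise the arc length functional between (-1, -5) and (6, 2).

Arc-length functional: J[y] = ∫ sqrt(1 + (y')^2) dx.
Lagrangian L = sqrt(1 + (y')^2) has no explicit y dependence, so ∂L/∂y = 0 and the Euler-Lagrange equation gives
    d/dx( y' / sqrt(1 + (y')^2) ) = 0  ⇒  y' / sqrt(1 + (y')^2) = const.
Hence y' is constant, so y(x) is affine.
Fitting the endpoints (-1, -5) and (6, 2):
    slope m = (2 − (-5)) / (6 − (-1)) = 1,
    intercept c = (-5) − m·(-1) = -4.
Extremal: y(x) = x - 4.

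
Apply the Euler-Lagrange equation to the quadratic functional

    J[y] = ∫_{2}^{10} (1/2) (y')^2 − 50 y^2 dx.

The Lagrangian is L = (1/2) (y')^2 − 50 y^2.
Compute ∂L/∂y = -100y, ∂L/∂y' = y'.
The Euler-Lagrange equation d/dx(∂L/∂y') − ∂L/∂y = 0 reduces to
    y'' + 100 y = 0.
Its general solution is
    y(x) = A sin(10x) + B cos(10x),
with A, B fixed by the endpoint conditions.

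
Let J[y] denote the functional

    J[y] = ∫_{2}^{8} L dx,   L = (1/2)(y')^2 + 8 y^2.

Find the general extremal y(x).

The Lagrangian is L = (1/2)(y')^2 + 8 y^2.
∂L/∂y = 16y.
∂L/∂y' = y'.
The Euler-Lagrange equation d/dx(∂L/∂y') − ∂L/∂y = 0 becomes:
    y'' - 16 y = 0
General solution: y(x) = A e^(4x) + B e^(-4x), where A and B are arbitrary constants fixed by the endpoint conditions.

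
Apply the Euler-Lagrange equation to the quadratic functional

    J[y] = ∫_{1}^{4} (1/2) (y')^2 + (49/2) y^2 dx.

The Lagrangian is L = (1/2) (y')^2 + (49/2) y^2.
Compute ∂L/∂y = 49y, ∂L/∂y' = y'.
The Euler-Lagrange equation d/dx(∂L/∂y') − ∂L/∂y = 0 reduces to
    y'' − 49 y = 0.
Its general solution is
    y(x) = A e^(7x) + B e^(−7x),
with A, B fixed by the endpoint conditions.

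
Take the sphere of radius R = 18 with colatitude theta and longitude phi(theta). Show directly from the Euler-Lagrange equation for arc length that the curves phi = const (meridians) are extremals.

On the sphere of radius R = 18 with spherical coordinates (θ, φ), the induced metric is
    ds^2 = 324(dθ^2 + sin^2(θ) dφ^2).
Using θ as the parameter, the arc-length functional becomes
    J[φ] = ∫ 18 sqrt(1 + sin^2(θ) (dφ/dθ)^2) dθ.
So L = 18 sqrt(1 + sin^2(θ) φ'^2). Compute
    ∂L/∂φ = 0  (L has no explicit φ dependence),
    ∂L/∂φ' = 18 sin^2(θ) φ' / sqrt(1 + sin^2(θ) φ'^2).
For the candidate φ(θ) = c (constant), φ' = 0, so ∂L/∂φ' evaluated along the candidate vanishes, and ∂L/∂φ is identically zero. Hence
    d/dθ(∂L/∂φ') − ∂L/∂φ = 0
is satisfied. Therefore meridians φ = const are extremals of arc length — they are geodesics on the sphere.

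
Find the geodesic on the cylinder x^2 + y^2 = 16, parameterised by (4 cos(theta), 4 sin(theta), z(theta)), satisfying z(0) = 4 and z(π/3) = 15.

Parameterise the cylinder of radius R = 4 as
    r(θ) = (4 cos θ, 4 sin θ, z(θ)).
The arc-length element is
    ds = sqrt(16 + (dz/dθ)^2) dθ,
so the Lagrangian is L = sqrt(16 + z'^2).
L depends on z' only, not on z or θ, so ∂L/∂z = 0 and
    ∂L/∂z' = z' / sqrt(16 + z'^2).
The Euler-Lagrange equation gives
    d/dθ( z' / sqrt(16 + z'^2) ) = 0,
so z' is constant. Integrating once:
    z(θ) = a θ + b,
a helix on the cylinder (a straight line when the cylinder is unrolled). The constants a, b are determined by the endpoint conditions.
With endpoint conditions z(0) = 4 and z(π/3) = 15: from z(0) = b we get b = 4, and a·π/3 + 4 = 15 gives a = 33/π, so
    z(θ) = (33/π) θ + 4.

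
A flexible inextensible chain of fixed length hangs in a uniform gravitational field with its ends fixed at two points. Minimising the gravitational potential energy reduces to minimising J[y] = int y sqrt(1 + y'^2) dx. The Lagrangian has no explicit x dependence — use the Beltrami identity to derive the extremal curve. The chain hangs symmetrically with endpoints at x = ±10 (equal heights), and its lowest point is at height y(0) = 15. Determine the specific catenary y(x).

The Lagrangian L(y, y') = y sqrt(1 + y'^2) has no explicit x dependence, so the Beltrami identity applies:
    L − y' ∂L/∂y' = C.
Compute ∂L/∂y' = y · y' / sqrt(1 + y'^2). Then
    L − y' ∂L/∂y'
    = y sqrt(1 + y'^2) − y · y'^2 / sqrt(1 + y'^2)
    = y (1 + y'^2 − y'^2) / sqrt(1 + y'^2)
    = y / sqrt(1 + y'^2) = C.
Squaring gives y^2 = C^2 (1 + y'^2), i.e.
    y'^2 = y^2 / C^2 − 1.
Separating variables,
    dy / sqrt(y^2 − C^2) = dx / C,
and integrating gives arccosh(y / C) = (x − a)/C, so
    y(x) = C cosh((x − a)/C),
the catenary. The constants C and a are fixed by the two endpoint conditions (and, for the hanging-chain problem, the length constraint selects C).
Now fit the given data. The endpoints x = ±10 are symmetric at equal height, so the catenary is even about its minimum: a = 0 and y(x) = C cosh(x/C). The lowest point is y(0) = C cosh(0) = C, and we are told y(0) = 15, so C = 15. Therefore
    y(x) = 15 cosh(x/15),
and at the endpoints
    y(±10) = 15 cosh(10/15).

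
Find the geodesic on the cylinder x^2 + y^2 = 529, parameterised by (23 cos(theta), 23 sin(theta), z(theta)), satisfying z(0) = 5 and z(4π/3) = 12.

Parameterise the cylinder of radius R = 23 as
    r(θ) = (23 cos θ, 23 sin θ, z(θ)).
The arc-length element is
    ds = sqrt(529 + (dz/dθ)^2) dθ,
so the Lagrangian is L = sqrt(529 + z'^2).
L depends on z' only, not on z or θ, so ∂L/∂z = 0 and
    ∂L/∂z' = z' / sqrt(529 + z'^2).
The Euler-Lagrange equation gives
    d/dθ( z' / sqrt(529 + z'^2) ) = 0,
so z' is constant. Integrating once:
    z(θ) = a θ + b,
a helix on the cylinder (a straight line when the cylinder is unrolled). The constants a, b are determined by the endpoint conditions.
With endpoint conditions z(0) = 5 and z(4π/3) = 12: from z(0) = b we get b = 5, and a·4π/3 + 5 = 12 gives a = 21/(4π), so
    z(θ) = (21/(4π)) θ + 5.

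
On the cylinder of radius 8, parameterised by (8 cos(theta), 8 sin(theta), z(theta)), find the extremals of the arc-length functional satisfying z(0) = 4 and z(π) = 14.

Parameterise the cylinder of radius R = 8 as
    r(θ) = (8 cos θ, 8 sin θ, z(θ)).
The arc-length element is
    ds = sqrt(64 + (dz/dθ)^2) dθ,
so the Lagrangian is L = sqrt(64 + z'^2).
L depends on z' only, not on z or θ, so ∂L/∂z = 0 and
    ∂L/∂z' = z' / sqrt(64 + z'^2).
The Euler-Lagrange equation gives
    d/dθ( z' / sqrt(64 + z'^2) ) = 0,
so z' is constant. Integrating once:
    z(θ) = a θ + b,
a helix on the cylinder (a straight line when the cylinder is unrolled). The constants a, b are determined by the endpoint conditions.
With endpoint conditions z(0) = 4 and z(π) = 14: from z(0) = b we get b = 4, and a·π + 4 = 14 gives a = 10/π, so
    z(θ) = (10/π) θ + 4.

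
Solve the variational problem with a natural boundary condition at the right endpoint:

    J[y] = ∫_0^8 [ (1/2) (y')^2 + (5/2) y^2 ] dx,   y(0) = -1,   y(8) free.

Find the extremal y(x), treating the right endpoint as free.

The Lagrangian L = (1/2) (y')^2 + (5/2) y^2 gives
    ∂L/∂y = 5 y,   ∂L/∂y' = y'.
Euler-Lagrange: y'' − 5 y = 0.
With k = sqrt(5), the general solution is
    y(x) = A cosh(sqrt(5) x) + B sinh(sqrt(5) x).
Fixed left endpoint y(0) = -1 ⇒ A = -1.
The right endpoint x = 8 is free, so the natural (transversality) condition is ∂L/∂y' |_{x=8} = 0, i.e. y'(8) = 0.
Compute y'(x) = A k sinh(k x) + B k cosh(k x), so
    y'(8) = A k sinh(k·8) + B k cosh(k·8) = 0
    ⇒ B = −A tanh(k·8) = tanh(sqrt(5)·8).
Therefore the extremal is
    y(x) = −cosh(sqrt(5) x) + tanh(sqrt(5)·8) sinh(sqrt(5) x).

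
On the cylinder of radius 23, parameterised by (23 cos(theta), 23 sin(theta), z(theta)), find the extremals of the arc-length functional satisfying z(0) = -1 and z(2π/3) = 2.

Parameterise the cylinder of radius R = 23 as
    r(θ) = (23 cos θ, 23 sin θ, z(θ)).
The arc-length element is
    ds = sqrt(529 + (dz/dθ)^2) dθ,
so the Lagrangian is L = sqrt(529 + z'^2).
L depends on z' only, not on z or θ, so ∂L/∂z = 0 and
    ∂L/∂z' = z' / sqrt(529 + z'^2).
The Euler-Lagrange equation gives
    d/dθ( z' / sqrt(529 + z'^2) ) = 0,
so z' is constant. Integrating once:
    z(θ) = a θ + b,
a helix on the cylinder (a straight line when the cylinder is unrolled). The constants a, b are determined by the endpoint conditions.
With endpoint conditions z(0) = -1 and z(2π/3) = 2: from z(0) = b we get b = -1, and a·2π/3 + -1 = 2 gives a = 9/(2π), so
    z(θ) = (9/(2π)) θ − 1.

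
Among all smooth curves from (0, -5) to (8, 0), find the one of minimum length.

Arc-length functional: J[y] = ∫ sqrt(1 + (y')^2) dx.
Lagrangian L = sqrt(1 + (y')^2) has no explicit y dependence, so ∂L/∂y = 0 and the Euler-Lagrange equation gives
    d/dx( y' / sqrt(1 + (y')^2) ) = 0  ⇒  y' / sqrt(1 + (y')^2) = const.
Hence y' is constant, so y(x) is affine.
Fitting the endpoints (0, -5) and (8, 0):
    slope m = (0 − (-5)) / (8 − 0) = 5/8,
    intercept c = (-5) − m·0 = -5.
Extremal: y(x) = (5/8) x - 5.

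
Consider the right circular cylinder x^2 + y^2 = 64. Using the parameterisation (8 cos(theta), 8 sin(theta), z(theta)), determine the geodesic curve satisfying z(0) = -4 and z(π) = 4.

Parameterise the cylinder of radius R = 8 as
    r(θ) = (8 cos θ, 8 sin θ, z(θ)).
The arc-length element is
    ds = sqrt(64 + (dz/dθ)^2) dθ,
so the Lagrangian is L = sqrt(64 + z'^2).
L depends on z' only, not on z or θ, so ∂L/∂z = 0 and
    ∂L/∂z' = z' / sqrt(64 + z'^2).
The Euler-Lagrange equation gives
    d/dθ( z' / sqrt(64 + z'^2) ) = 0,
so z' is constant. Integrating once:
    z(θ) = a θ + b,
a helix on the cylinder (a straight line when the cylinder is unrolled). The constants a, b are determined by the endpoint conditions.
With endpoint conditions z(0) = -4 and z(π) = 4: from z(0) = b we get b = -4, and a·π + -4 = 4 gives a = 8/π, so
    z(θ) = (8/π) θ − 4.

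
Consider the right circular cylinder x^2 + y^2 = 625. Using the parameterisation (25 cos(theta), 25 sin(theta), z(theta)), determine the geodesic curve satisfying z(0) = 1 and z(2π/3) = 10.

Parameterise the cylinder of radius R = 25 as
    r(θ) = (25 cos θ, 25 sin θ, z(θ)).
The arc-length element is
    ds = sqrt(625 + (dz/dθ)^2) dθ,
so the Lagrangian is L = sqrt(625 + z'^2).
L depends on z' only, not on z or θ, so ∂L/∂z = 0 and
    ∂L/∂z' = z' / sqrt(625 + z'^2).
The Euler-Lagrange equation gives
    d/dθ( z' / sqrt(625 + z'^2) ) = 0,
so z' is constant. Integrating once:
    z(θ) = a θ + b,
a helix on the cylinder (a straight line when the cylinder is unrolled). The constants a, b are determined by the endpoint conditions.
With endpoint conditions z(0) = 1 and z(2π/3) = 10: from z(0) = b we get b = 1, and a·2π/3 + 1 = 10 gives a = 27/(2π), so
    z(θ) = (27/(2π)) θ + 1.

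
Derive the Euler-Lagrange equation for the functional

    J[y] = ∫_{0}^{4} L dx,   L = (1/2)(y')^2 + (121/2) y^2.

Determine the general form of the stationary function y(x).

The Lagrangian is L = (1/2)(y')^2 + (121/2) y^2.
∂L/∂y = 121y.
∂L/∂y' = y'.
The Euler-Lagrange equation d/dx(∂L/∂y') − ∂L/∂y = 0 becomes:
    y'' - 121 y = 0
General solution: y(x) = A e^(11x) + B e^(-11x), where A and B are arbitrary constants fixed by the endpoint conditions.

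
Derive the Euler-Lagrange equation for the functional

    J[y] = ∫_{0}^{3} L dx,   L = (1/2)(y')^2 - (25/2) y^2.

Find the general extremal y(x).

The Lagrangian is L = (1/2)(y')^2 - (25/2) y^2.
∂L/∂y = -25y.
∂L/∂y' = y'.
The Euler-Lagrange equation d/dx(∂L/∂y') − ∂L/∂y = 0 becomes:
    y'' + 25 y = 0
General solution: y(x) = A sin(5x) + B cos(5x), where A and B are arbitrary constants fixed by the endpoint conditions.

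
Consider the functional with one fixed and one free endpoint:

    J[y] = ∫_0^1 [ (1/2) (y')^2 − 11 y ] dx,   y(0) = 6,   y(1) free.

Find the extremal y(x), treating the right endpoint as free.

The Lagrangian L = (1/2) (y')^2 − 11 y gives
    ∂L/∂y = −11,   ∂L/∂y' = y'.
Euler-Lagrange: d/dx(y') − (−11) = 0, i.e. y'' + 11 = 0, so
    y(x) = −(11/2) x^2 + C1 x + C2.
Fixed left endpoint y(0) = 6 ⇒ C2 = 6.
The right endpoint x = 1 is free, so the natural (transversality) condition is ∂L/∂y' |_{x=1} = 0, i.e. y'(1) = 0.
Compute y'(x) = −11 x + C1, so y'(1) = −11 + C1 = 0 ⇒ C1 = 11.
Therefore the extremal is
    y(x) = −(11/2) x^2 + 11 x + 6.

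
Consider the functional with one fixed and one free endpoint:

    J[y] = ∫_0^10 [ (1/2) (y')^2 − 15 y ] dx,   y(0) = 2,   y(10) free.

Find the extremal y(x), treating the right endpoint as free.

The Lagrangian L = (1/2) (y')^2 − 15 y gives
    ∂L/∂y = −15,   ∂L/∂y' = y'.
Euler-Lagrange: d/dx(y') − (−15) = 0, i.e. y'' + 15 = 0, so
    y(x) = −(15/2) x^2 + C1 x + C2.
Fixed left endpoint y(0) = 2 ⇒ C2 = 2.
The right endpoint x = 10 is free, so the natural (transversality) condition is ∂L/∂y' |_{x=10} = 0, i.e. y'(10) = 0.
Compute y'(x) = −15 x + C1, so y'(10) = −150 + C1 = 0 ⇒ C1 = 150.
Therefore the extremal is
    y(x) = −(15/2) x^2 + 150 x + 2.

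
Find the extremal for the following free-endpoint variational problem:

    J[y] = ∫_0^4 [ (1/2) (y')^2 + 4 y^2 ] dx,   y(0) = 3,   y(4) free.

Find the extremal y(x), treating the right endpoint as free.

The Lagrangian L = (1/2) (y')^2 + 4 y^2 gives
    ∂L/∂y = 8 y,   ∂L/∂y' = y'.
Euler-Lagrange: y'' − 8 y = 0.
With k = sqrt(8), the general solution is
    y(x) = A cosh(sqrt(8) x) + B sinh(sqrt(8) x).
Fixed left endpoint y(0) = 3 ⇒ A = 3.
The right endpoint x = 4 is free, so the natural (transversality) condition is ∂L/∂y' |_{x=4} = 0, i.e. y'(4) = 0.
Compute y'(x) = A k sinh(k x) + B k cosh(k x), so
    y'(4) = A k sinh(k·4) + B k cosh(k·4) = 0
    ⇒ B = −A tanh(k·4) = − 3 tanh(sqrt(8)·4).
Therefore the extremal is
    y(x) = 3 cosh(sqrt(8) x) − 3 tanh(sqrt(8)·4) sinh(sqrt(8) x).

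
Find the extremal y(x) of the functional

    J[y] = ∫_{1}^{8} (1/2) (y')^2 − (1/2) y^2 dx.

The Lagrangian is L = (1/2) (y')^2 − (1/2) y^2.
Compute ∂L/∂y = -y, ∂L/∂y' = y'.
The Euler-Lagrange equation d/dx(∂L/∂y') − ∂L/∂y = 0 reduces to
    y'' + y = 0.
Its general solution is
    y(x) = A sin(x) + B cos(x),
with A, B fixed by the endpoint conditions.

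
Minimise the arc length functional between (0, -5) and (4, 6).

Arc-length functional: J[y] = ∫ sqrt(1 + (y')^2) dx.
Lagrangian L = sqrt(1 + (y')^2) has no explicit y dependence, so ∂L/∂y = 0 and the Euler-Lagrange equation gives
    d/dx( y' / sqrt(1 + (y')^2) ) = 0  ⇒  y' / sqrt(1 + (y')^2) = const.
Hence y' is constant, so y(x) is affine.
Fitting the endpoints (0, -5) and (4, 6):
    slope m = (6 − (-5)) / (4 − 0) = 11/4,
    intercept c = (-5) − m·0 = -5.
Extremal: y(x) = (11/4) x - 5.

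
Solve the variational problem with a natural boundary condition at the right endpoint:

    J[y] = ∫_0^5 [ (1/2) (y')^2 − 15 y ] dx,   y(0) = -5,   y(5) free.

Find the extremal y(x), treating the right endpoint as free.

The Lagrangian L = (1/2) (y')^2 − 15 y gives
    ∂L/∂y = −15,   ∂L/∂y' = y'.
Euler-Lagrange: d/dx(y') − (−15) = 0, i.e. y'' + 15 = 0, so
    y(x) = −(15/2) x^2 + C1 x + C2.
Fixed left endpoint y(0) = -5 ⇒ C2 = -5.
The right endpoint x = 5 is free, so the natural (transversality) condition is ∂L/∂y' |_{x=5} = 0, i.e. y'(5) = 0.
Compute y'(x) = −15 x + C1, so y'(5) = −75 + C1 = 0 ⇒ C1 = 75.
Therefore the extremal is
    y(x) = −(15/2) x^2 + 75 x − 5.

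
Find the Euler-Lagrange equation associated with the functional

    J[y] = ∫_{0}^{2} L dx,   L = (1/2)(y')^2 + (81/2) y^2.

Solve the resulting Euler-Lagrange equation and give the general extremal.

The Lagrangian is L = (1/2)(y')^2 + (81/2) y^2.
∂L/∂y = 81y.
∂L/∂y' = y'.
The Euler-Lagrange equation d/dx(∂L/∂y') − ∂L/∂y = 0 becomes:
    y'' - 81 y = 0
General solution: y(x) = A e^(9x) + B e^(-9x), where A and B are arbitrary constants fixed by the endpoint conditions.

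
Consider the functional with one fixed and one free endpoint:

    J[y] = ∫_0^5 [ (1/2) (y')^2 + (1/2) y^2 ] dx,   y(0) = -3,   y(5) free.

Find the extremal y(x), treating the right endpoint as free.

The Lagrangian L = (1/2) (y')^2 + (1/2) y^2 gives
    ∂L/∂y = 1 y,   ∂L/∂y' = y'.
Euler-Lagrange: y'' − y = 0.
With k = 1, the general solution is
    y(x) = A cosh(x) + B sinh(x).
Fixed left endpoint y(0) = -3 ⇒ A = -3.
The right endpoint x = 5 is free, so the natural (transversality) condition is ∂L/∂y' |_{x=5} = 0, i.e. y'(5) = 0.
Compute y'(x) = A k sinh(k x) + B k cosh(k x), so
    y'(5) = A k sinh(k·5) + B k cosh(k·5) = 0
    ⇒ B = −A tanh(k·5) = 3 tanh(1·5).
Therefore the extremal is
    y(x) = −3 cosh(1 x) + 3 tanh(1·5) sinh(1 x).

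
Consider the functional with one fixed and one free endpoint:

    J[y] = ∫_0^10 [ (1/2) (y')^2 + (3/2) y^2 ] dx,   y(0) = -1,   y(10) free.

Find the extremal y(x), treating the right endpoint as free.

The Lagrangian L = (1/2) (y')^2 + (3/2) y^2 gives
    ∂L/∂y = 3 y,   ∂L/∂y' = y'.
Euler-Lagrange: y'' − 3 y = 0.
With k = sqrt(3), the general solution is
    y(x) = A cosh(sqrt(3) x) + B sinh(sqrt(3) x).
Fixed left endpoint y(0) = -1 ⇒ A = -1.
The right endpoint x = 10 is free, so the natural (transversality) condition is ∂L/∂y' |_{x=10} = 0, i.e. y'(10) = 0.
Compute y'(x) = A k sinh(k x) + B k cosh(k x), so
    y'(10) = A k sinh(k·10) + B k cosh(k·10) = 0
    ⇒ B = −A tanh(k·10) = tanh(sqrt(3)·10).
Therefore the extremal is
    y(x) = −cosh(sqrt(3) x) + tanh(sqrt(3)·10) sinh(sqrt(3) x).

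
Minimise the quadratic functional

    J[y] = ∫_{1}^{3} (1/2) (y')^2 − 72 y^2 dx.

The Lagrangian is L = (1/2) (y')^2 − 72 y^2.
Compute ∂L/∂y = -144y, ∂L/∂y' = y'.
The Euler-Lagrange equation d/dx(∂L/∂y') − ∂L/∂y = 0 reduces to
    y'' + 144 y = 0.
Its general solution is
    y(x) = A sin(12x) + B cos(12x),
with A, B fixed by the endpoint conditions.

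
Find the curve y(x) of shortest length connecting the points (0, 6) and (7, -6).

Arc-length functional: J[y] = ∫ sqrt(1 + (y')^2) dx.
Lagrangian L = sqrt(1 + (y')^2) has no explicit y dependence, so ∂L/∂y = 0 and the Euler-Lagrange equation gives
    d/dx( y' / sqrt(1 + (y')^2) ) = 0  ⇒  y' / sqrt(1 + (y')^2) = const.
Hence y' is constant, so y(x) is affine.
Fitting the endpoints (0, 6) and (7, -6):
    slope m = ((-6) − 6) / (7 − 0) = -12/7,
    intercept c = 6 − m·0 = 6.
Extremal: y(x) = (-12/7) x + 6.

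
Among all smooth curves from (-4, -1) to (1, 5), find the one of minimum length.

Arc-length functional: J[y] = ∫ sqrt(1 + (y')^2) dx.
Lagrangian L = sqrt(1 + (y')^2) has no explicit y dependence, so ∂L/∂y = 0 and the Euler-Lagrange equation gives
    d/dx( y' / sqrt(1 + (y')^2) ) = 0  ⇒  y' / sqrt(1 + (y')^2) = const.
Hence y' is constant, so y(x) is affine.
Fitting the endpoints (-4, -1) and (1, 5):
    slope m = (5 − (-1)) / (1 − (-4)) = 6/5,
    intercept c = (-1) − m·(-4) = 19/5.
Extremal: y(x) = (6/5) x + 19/5.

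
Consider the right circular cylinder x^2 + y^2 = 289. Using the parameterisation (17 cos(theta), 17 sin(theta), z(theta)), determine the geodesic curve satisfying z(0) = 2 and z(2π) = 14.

Parameterise the cylinder of radius R = 17 as
    r(θ) = (17 cos θ, 17 sin θ, z(θ)).
The arc-length element is
    ds = sqrt(289 + (dz/dθ)^2) dθ,
so the Lagrangian is L = sqrt(289 + z'^2).
L depends on z' only, not on z or θ, so ∂L/∂z = 0 and
    ∂L/∂z' = z' / sqrt(289 + z'^2).
The Euler-Lagrange equation gives
    d/dθ( z' / sqrt(289 + z'^2) ) = 0,
so z' is constant. Integrating once:
    z(θ) = a θ + b,
a helix on the cylinder (a straight line when the cylinder is unrolled). The constants a, b are determined by the endpoint conditions.
With endpoint conditions z(0) = 2 and z(2π) = 14: from z(0) = b we get b = 2, and a·2π + 2 = 14 gives a = 6/π, so
    z(θ) = (6/π) θ + 2.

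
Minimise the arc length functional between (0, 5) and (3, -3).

Arc-length functional: J[y] = ∫ sqrt(1 + (y')^2) dx.
Lagrangian L = sqrt(1 + (y')^2) has no explicit y dependence, so ∂L/∂y = 0 and the Euler-Lagrange equation gives
    d/dx( y' / sqrt(1 + (y')^2) ) = 0  ⇒  y' / sqrt(1 + (y')^2) = const.
Hence y' is constant, so y(x) is affine.
Fitting the endpoints (0, 5) and (3, -3):
    slope m = ((-3) − 5) / (3 − 0) = -8/3,
    intercept c = 5 − m·0 = 5.
Extremal: y(x) = (-8/3) x + 5.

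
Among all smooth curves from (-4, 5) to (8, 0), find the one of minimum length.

Arc-length functional: J[y] = ∫ sqrt(1 + (y')^2) dx.
Lagrangian L = sqrt(1 + (y')^2) has no explicit y dependence, so ∂L/∂y = 0 and the Euler-Lagrange equation gives
    d/dx( y' / sqrt(1 + (y')^2) ) = 0  ⇒  y' / sqrt(1 + (y')^2) = const.
Hence y' is constant, so y(x) is affine.
Fitting the endpoints (-4, 5) and (8, 0):
    slope m = (0 − 5) / (8 − (-4)) = -5/12,
    intercept c = 5 − m·(-4) = 10/3.
Extremal: y(x) = (-5/12) x + 10/3.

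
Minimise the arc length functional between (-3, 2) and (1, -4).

Arc-length functional: J[y] = ∫ sqrt(1 + (y')^2) dx.
Lagrangian L = sqrt(1 + (y')^2) has no explicit y dependence, so ∂L/∂y = 0 and the Euler-Lagrange equation gives
    d/dx( y' / sqrt(1 + (y')^2) ) = 0  ⇒  y' / sqrt(1 + (y')^2) = const.
Hence y' is constant, so y(x) is affine.
Fitting the endpoints (-3, 2) and (1, -4):
    slope m = ((-4) − 2) / (1 − (-3)) = -3/2,
    intercept c = 2 − m·(-3) = -5/2.
Extremal: y(x) = (-3/2) x - 5/2.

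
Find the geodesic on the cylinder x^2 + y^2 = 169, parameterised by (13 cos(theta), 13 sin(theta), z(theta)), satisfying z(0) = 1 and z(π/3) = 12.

Parameterise the cylinder of radius R = 13 as
    r(θ) = (13 cos θ, 13 sin θ, z(θ)).
The arc-length element is
    ds = sqrt(169 + (dz/dθ)^2) dθ,
so the Lagrangian is L = sqrt(169 + z'^2).
L depends on z' only, not on z or θ, so ∂L/∂z = 0 and
    ∂L/∂z' = z' / sqrt(169 + z'^2).
The Euler-Lagrange equation gives
    d/dθ( z' / sqrt(169 + z'^2) ) = 0,
so z' is constant. Integrating once:
    z(θ) = a θ + b,
a helix on the cylinder (a straight line when the cylinder is unrolled). The constants a, b are determined by the endpoint conditions.
With endpoint conditions z(0) = 1 and z(π/3) = 12: from z(0) = b we get b = 1, and a·π/3 + 1 = 12 gives a = 33/π, so
    z(θ) = (33/π) θ + 1.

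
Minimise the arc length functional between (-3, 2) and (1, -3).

Arc-length functional: J[y] = ∫ sqrt(1 + (y')^2) dx.
Lagrangian L = sqrt(1 + (y')^2) has no explicit y dependence, so ∂L/∂y = 0 and the Euler-Lagrange equation gives
    d/dx( y' / sqrt(1 + (y')^2) ) = 0  ⇒  y' / sqrt(1 + (y')^2) = const.
Hence y' is constant, so y(x) is affine.
Fitting the endpoints (-3, 2) and (1, -3):
    slope m = ((-3) − 2) / (1 − (-3)) = -5/4,
    intercept c = 2 − m·(-3) = -7/4.
Extremal: y(x) = (-5/4) x - 7/4.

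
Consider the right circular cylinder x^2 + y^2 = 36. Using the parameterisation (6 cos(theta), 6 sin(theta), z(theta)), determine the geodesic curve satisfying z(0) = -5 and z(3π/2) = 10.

Parameterise the cylinder of radius R = 6 as
    r(θ) = (6 cos θ, 6 sin θ, z(θ)).
The arc-length element is
    ds = sqrt(36 + (dz/dθ)^2) dθ,
so the Lagrangian is L = sqrt(36 + z'^2).
L depends on z' only, not on z or θ, so ∂L/∂z = 0 and
    ∂L/∂z' = z' / sqrt(36 + z'^2).
The Euler-Lagrange equation gives
    d/dθ( z' / sqrt(36 + z'^2) ) = 0,
so z' is constant. Integrating once:
    z(θ) = a θ + b,
a helix on the cylinder (a straight line when the cylinder is unrolled). The constants a, b are determined by the endpoint conditions.
With endpoint conditions z(0) = -5 and z(3π/2) = 10: from z(0) = b we get b = -5, and a·3π/2 + -5 = 10 gives a = 10/π, so
    z(θ) = (10/π) θ − 5.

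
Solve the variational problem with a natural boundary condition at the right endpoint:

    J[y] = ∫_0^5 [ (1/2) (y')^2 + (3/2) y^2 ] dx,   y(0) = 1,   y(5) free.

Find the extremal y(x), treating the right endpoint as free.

The Lagrangian L = (1/2) (y')^2 + (3/2) y^2 gives
    ∂L/∂y = 3 y,   ∂L/∂y' = y'.
Euler-Lagrange: y'' − 3 y = 0.
With k = sqrt(3), the general solution is
    y(x) = A cosh(sqrt(3) x) + B sinh(sqrt(3) x).
Fixed left endpoint y(0) = 1 ⇒ A = 1.
The right endpoint x = 5 is free, so the natural (transversality) condition is ∂L/∂y' |_{x=5} = 0, i.e. y'(5) = 0.
Compute y'(x) = A k sinh(k x) + B k cosh(k x), so
    y'(5) = A k sinh(k·5) + B k cosh(k·5) = 0
    ⇒ B = −A tanh(k·5) = − tanh(sqrt(3)·5).
Therefore the extremal is
    y(x) = cosh(sqrt(3) x) − tanh(sqrt(3)·5) sinh(sqrt(3) x).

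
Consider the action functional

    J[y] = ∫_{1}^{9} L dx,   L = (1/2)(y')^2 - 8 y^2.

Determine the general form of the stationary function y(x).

The Lagrangian is L = (1/2)(y')^2 - 8 y^2.
∂L/∂y = -16y.
∂L/∂y' = y'.
The Euler-Lagrange equation d/dx(∂L/∂y') − ∂L/∂y = 0 becomes:
    y'' + 16 y = 0
General solution: y(x) = A sin(4x) + B cos(4x), where A and B are arbitrary constants fixed by the endpoint conditions.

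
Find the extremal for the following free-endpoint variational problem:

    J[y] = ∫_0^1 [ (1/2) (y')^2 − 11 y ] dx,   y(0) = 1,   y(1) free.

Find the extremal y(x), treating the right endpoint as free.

The Lagrangian L = (1/2) (y')^2 − 11 y gives
    ∂L/∂y = −11,   ∂L/∂y' = y'.
Euler-Lagrange: d/dx(y') − (−11) = 0, i.e. y'' + 11 = 0, so
    y(x) = −(11/2) x^2 + C1 x + C2.
Fixed left endpoint y(0) = 1 ⇒ C2 = 1.
The right endpoint x = 1 is free, so the natural (transversality) condition is ∂L/∂y' |_{x=1} = 0, i.e. y'(1) = 0.
Compute y'(x) = −11 x + C1, so y'(1) = −11 + C1 = 0 ⇒ C1 = 11.
Therefore the extremal is
    y(x) = −(11/2) x^2 + 11 x + 1.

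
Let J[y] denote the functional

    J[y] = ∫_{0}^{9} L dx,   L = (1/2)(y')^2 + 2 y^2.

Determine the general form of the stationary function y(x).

The Lagrangian is L = (1/2)(y')^2 + 2 y^2.
∂L/∂y = 4y.
∂L/∂y' = y'.
The Euler-Lagrange equation d/dx(∂L/∂y') − ∂L/∂y = 0 becomes:
    y'' - 4 y = 0
General solution: y(x) = A e^(2x) + B e^(-2x), where A and B are arbitrary constants fixed by the endpoint conditions.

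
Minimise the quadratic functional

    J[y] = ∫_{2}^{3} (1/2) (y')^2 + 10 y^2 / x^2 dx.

The Lagrangian is L = (1/2) (y')^2 + 10 y^2 / x^2.
Compute ∂L/∂y = 20y/x^2, ∂L/∂y' = y'.
The Euler-Lagrange equation d/dx(∂L/∂y') − ∂L/∂y = 0 reduces to
    y'' − 20/x^2 · y = 0  (x > 0).
Its general solution is
    y(x) = A x^5 + B x^(-4),
with A, B fixed by the endpoint conditions.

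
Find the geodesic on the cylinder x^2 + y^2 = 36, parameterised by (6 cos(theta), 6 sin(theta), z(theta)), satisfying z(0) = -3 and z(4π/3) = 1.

Parameterise the cylinder of radius R = 6 as
    r(θ) = (6 cos θ, 6 sin θ, z(θ)).
The arc-length element is
    ds = sqrt(36 + (dz/dθ)^2) dθ,
so the Lagrangian is L = sqrt(36 + z'^2).
L depends on z' only, not on z or θ, so ∂L/∂z = 0 and
    ∂L/∂z' = z' / sqrt(36 + z'^2).
The Euler-Lagrange equation gives
    d/dθ( z' / sqrt(36 + z'^2) ) = 0,
so z' is constant. Integrating once:
    z(θ) = a θ + b,
a helix on the cylinder (a straight line when the cylinder is unrolled). The constants a, b are determined by the endpoint conditions.
With endpoint conditions z(0) = -3 and z(4π/3) = 1: from z(0) = b we get b = -3, and a·4π/3 + -3 = 1 gives a = 3/π, so
    z(θ) = (3/π) θ − 3.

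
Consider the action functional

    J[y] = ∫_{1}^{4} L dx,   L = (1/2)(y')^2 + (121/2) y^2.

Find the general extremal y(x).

The Lagrangian is L = (1/2)(y')^2 + (121/2) y^2.
∂L/∂y = 121y.
∂L/∂y' = y'.
The Euler-Lagrange equation d/dx(∂L/∂y') − ∂L/∂y = 0 becomes:
    y'' - 121 y = 0
General solution: y(x) = A e^(11x) + B e^(-11x), where A and B are arbitrary constants fixed by the endpoint conditions.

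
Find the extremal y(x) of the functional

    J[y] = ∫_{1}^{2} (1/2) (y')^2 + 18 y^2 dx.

The Lagrangian is L = (1/2) (y')^2 + 18 y^2.
Compute ∂L/∂y = 36y, ∂L/∂y' = y'.
The Euler-Lagrange equation d/dx(∂L/∂y') − ∂L/∂y = 0 reduces to
    y'' − 36 y = 0.
Its general solution is
    y(x) = A e^(6x) + B e^(−6x),
with A, B fixed by the endpoint conditions.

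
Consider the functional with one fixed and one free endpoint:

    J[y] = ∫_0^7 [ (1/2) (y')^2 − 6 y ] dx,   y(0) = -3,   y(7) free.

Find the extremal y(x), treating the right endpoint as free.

The Lagrangian L = (1/2) (y')^2 − 6 y gives
    ∂L/∂y = −6,   ∂L/∂y' = y'.
Euler-Lagrange: d/dx(y') − (−6) = 0, i.e. y'' + 6 = 0, so
    y(x) = −(6/2) x^2 + C1 x + C2.
Fixed left endpoint y(0) = -3 ⇒ C2 = -3.
The right endpoint x = 7 is free, so the natural (transversality) condition is ∂L/∂y' |_{x=7} = 0, i.e. y'(7) = 0.
Compute y'(x) = −6 x + C1, so y'(7) = −42 + C1 = 0 ⇒ C1 = 42.
Therefore the extremal is
    y(x) = −3 x^2 + 42 x − 3.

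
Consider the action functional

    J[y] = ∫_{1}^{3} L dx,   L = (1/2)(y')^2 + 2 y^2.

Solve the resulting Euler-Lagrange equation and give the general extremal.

The Lagrangian is L = (1/2)(y')^2 + 2 y^2.
∂L/∂y = 4y.
∂L/∂y' = y'.
The Euler-Lagrange equation d/dx(∂L/∂y') − ∂L/∂y = 0 becomes:
    y'' - 4 y = 0
General solution: y(x) = A e^(2x) + B e^(-2x), where A and B are arbitrary constants fixed by the endpoint conditions.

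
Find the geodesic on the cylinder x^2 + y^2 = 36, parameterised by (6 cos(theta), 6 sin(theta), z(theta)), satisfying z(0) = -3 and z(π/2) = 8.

Parameterise the cylinder of radius R = 6 as
    r(θ) = (6 cos θ, 6 sin θ, z(θ)).
The arc-length element is
    ds = sqrt(36 + (dz/dθ)^2) dθ,
so the Lagrangian is L = sqrt(36 + z'^2).
L depends on z' only, not on z or θ, so ∂L/∂z = 0 and
    ∂L/∂z' = z' / sqrt(36 + z'^2).
The Euler-Lagrange equation gives
    d/dθ( z' / sqrt(36 + z'^2) ) = 0,
so z' is constant. Integrating once:
    z(θ) = a θ + b,
a helix on the cylinder (a straight line when the cylinder is unrolled). The constants a, b are determined by the endpoint conditions.
With endpoint conditions z(0) = -3 and z(π/2) = 8: from z(0) = b we get b = -3, and a·π/2 + -3 = 8 gives a = 22/π, so
    z(θ) = (22/π) θ − 3.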